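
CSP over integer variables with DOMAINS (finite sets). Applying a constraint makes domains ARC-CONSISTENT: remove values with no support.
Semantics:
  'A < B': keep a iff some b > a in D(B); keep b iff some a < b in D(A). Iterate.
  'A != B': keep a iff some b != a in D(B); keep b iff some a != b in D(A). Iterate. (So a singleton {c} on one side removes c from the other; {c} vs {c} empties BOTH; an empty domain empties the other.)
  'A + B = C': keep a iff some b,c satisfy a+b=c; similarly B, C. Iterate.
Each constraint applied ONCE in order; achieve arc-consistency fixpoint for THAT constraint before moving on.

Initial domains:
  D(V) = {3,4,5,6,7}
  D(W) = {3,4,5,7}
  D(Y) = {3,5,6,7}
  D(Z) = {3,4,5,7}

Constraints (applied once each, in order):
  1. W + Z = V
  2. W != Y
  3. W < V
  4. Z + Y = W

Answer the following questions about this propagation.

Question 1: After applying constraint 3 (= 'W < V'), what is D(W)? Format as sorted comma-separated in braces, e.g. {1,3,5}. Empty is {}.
Constraint 1 (W + Z = V) on D(W)={3,4,5,7} D(Z)={3,4,5,7} D(V)={3,4,5,6,7}: W {3,4,5,7}->{3,4}; Z {3,4,5,7}->{3,4}; V {3,4,5,6,7}->{6,7}
Constraint 2 (W != Y) on D(W)={3,4} D(Y)={3,5,6,7}: no change
Constraint 3 (W < V) on D(W)={3,4} D(V)={6,7}: no change
So after constraint 3: D(W) = {3,4}

Answer: {3,4}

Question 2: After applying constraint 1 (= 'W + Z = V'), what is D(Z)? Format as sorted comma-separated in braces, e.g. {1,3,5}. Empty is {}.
Answer: {3,4}

Derivation:
Constraint 1 (W + Z = V) on D(W)={3,4,5,7} D(Z)={3,4,5,7} D(V)={3,4,5,6,7}: W {3,4,5,7}->{3,4}; Z {3,4,5,7}->{3,4}; V {3,4,5,6,7}->{6,7}
So after constraint 1: D(Z) = {3,4}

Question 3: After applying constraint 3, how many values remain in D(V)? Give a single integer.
Constraint 1 (W + Z = V) on D(W)={3,4,5,7} D(Z)={3,4,5,7} D(V)={3,4,5,6,7}: W {3,4,5,7}->{3,4}; Z {3,4,5,7}->{3,4}; V {3,4,5,6,7}->{6,7}
Constraint 2 (W != Y) on D(W)={3,4} D(Y)={3,5,6,7}: no change
Constraint 3 (W < V) on D(W)={3,4} D(V)={6,7}: no change
So after constraint 3: D(V)={6,7}, size = 2

Answer: 2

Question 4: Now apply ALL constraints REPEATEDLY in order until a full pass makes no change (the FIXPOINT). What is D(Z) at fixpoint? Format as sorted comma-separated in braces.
Answer: {}

Derivation:
pass 0 (initial): D(Z)={3,4,5,7}
pass 1: V {3,4,5,6,7}->{6,7}; W {3,4,5,7}->{}; Y {3,5,6,7}->{}; Z {3,4,5,7}->{}
pass 2: V {6,7}->{}
pass 3: no change
Fixpoint after 3 passes: D(Z) = {}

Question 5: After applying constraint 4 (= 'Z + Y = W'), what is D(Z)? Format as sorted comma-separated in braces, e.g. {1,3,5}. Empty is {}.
Constraint 1 (W + Z = V) on D(W)={3,4,5,7} D(Z)={3,4,5,7} D(V)={3,4,5,6,7}: W {3,4,5,7}->{3,4}; Z {3,4,5,7}->{3,4}; V {3,4,5,6,7}->{6,7}
Constraint 2 (W != Y) on D(W)={3,4} D(Y)={3,5,6,7}: no change
Constraint 3 (W < V) on D(W)={3,4} D(V)={6,7}: no change
Constraint 4 (Z + Y = W) on D(Z)={3,4} D(Y)={3,5,6,7} D(W)={3,4}: Z {3,4}->{}; Y {3,5,6,7}->{}; W {3,4}->{}
So after constraint 4: D(Z) = {}

Answer: {}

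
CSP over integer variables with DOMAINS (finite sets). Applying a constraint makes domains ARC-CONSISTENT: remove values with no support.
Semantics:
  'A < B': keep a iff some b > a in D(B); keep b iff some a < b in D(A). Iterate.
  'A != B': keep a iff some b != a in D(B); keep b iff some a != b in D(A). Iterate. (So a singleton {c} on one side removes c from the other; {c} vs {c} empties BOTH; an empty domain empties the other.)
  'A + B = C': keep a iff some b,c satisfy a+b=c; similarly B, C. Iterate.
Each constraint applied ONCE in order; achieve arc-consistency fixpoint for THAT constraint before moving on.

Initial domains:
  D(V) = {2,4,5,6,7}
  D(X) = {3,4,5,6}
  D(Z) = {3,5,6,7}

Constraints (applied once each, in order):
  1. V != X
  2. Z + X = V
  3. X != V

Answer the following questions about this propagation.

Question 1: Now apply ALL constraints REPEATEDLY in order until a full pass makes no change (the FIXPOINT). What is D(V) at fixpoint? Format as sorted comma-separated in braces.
pass 0 (initial): D(V)={2,4,5,6,7}
pass 1: V {2,4,5,6,7}->{6,7}; X {3,4,5,6}->{3,4}; Z {3,5,6,7}->{3}
pass 2: no change
Fixpoint after 2 passes: D(V) = {6,7}

Answer: {6,7}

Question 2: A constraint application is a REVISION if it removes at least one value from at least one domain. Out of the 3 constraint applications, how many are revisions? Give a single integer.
Constraint 1 (V != X) on D(V)={2,4,5,6,7} D(X)={3,4,5,6}: no change => not a revision
Constraint 2 (Z + X = V) on D(Z)={3,5,6,7} D(X)={3,4,5,6} D(V)={2,4,5,6,7}: Z {3,5,6,7}->{3}; X {3,4,5,6}->{3,4}; V {2,4,5,6,7}->{6,7} => REVISION
Constraint 3 (X != V) on D(X)={3,4} D(V)={6,7}: no change => not a revision
Total revisions = 1

Answer: 1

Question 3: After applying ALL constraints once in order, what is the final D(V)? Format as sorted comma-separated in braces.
Constraint 1 (V != X) on D(V)={2,4,5,6,7} D(X)={3,4,5,6}: no change
Constraint 2 (Z + X = V) on D(Z)={3,5,6,7} D(X)={3,4,5,6} D(V)={2,4,5,6,7}: Z {3,5,6,7}->{3}; X {3,4,5,6}->{3,4}; V {2,4,5,6,7}->{6,7}
Constraint 3 (X != V) on D(X)={3,4} D(V)={6,7}: no change
So after all 3 constraints: D(V) = {6,7}

Answer: {6,7}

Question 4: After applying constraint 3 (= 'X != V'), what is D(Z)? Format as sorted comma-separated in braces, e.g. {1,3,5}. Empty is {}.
Constraint 1 (V != X) on D(V)={2,4,5,6,7} D(X)={3,4,5,6}: no change
Constraint 2 (Z + X = V) on D(Z)={3,5,6,7} D(X)={3,4,5,6} D(V)={2,4,5,6,7}: Z {3,5,6,7}->{3}; X {3,4,5,6}->{3,4}; V {2,4,5,6,7}->{6,7}
Constraint 3 (X != V) on D(X)={3,4} D(V)={6,7}: no change
So after constraint 3: D(Z) = {3}

Answer: {3}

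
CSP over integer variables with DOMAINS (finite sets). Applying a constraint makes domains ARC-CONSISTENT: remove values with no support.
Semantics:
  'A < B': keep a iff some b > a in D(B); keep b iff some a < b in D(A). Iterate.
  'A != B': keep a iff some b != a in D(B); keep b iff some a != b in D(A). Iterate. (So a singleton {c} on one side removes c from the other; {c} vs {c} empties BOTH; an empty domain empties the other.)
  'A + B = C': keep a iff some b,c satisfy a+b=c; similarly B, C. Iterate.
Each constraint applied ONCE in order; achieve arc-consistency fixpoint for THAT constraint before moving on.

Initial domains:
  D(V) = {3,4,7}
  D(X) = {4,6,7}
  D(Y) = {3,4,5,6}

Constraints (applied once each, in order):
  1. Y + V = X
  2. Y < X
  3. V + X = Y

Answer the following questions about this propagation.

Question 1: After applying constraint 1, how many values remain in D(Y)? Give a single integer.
Answer: 2

Derivation:
Constraint 1 (Y + V = X) on D(Y)={3,4,5,6} D(V)={3,4,7} D(X)={4,6,7}: Y {3,4,5,6}->{3,4}; V {3,4,7}->{3,4}; X {4,6,7}->{6,7}
So after constraint 1: D(Y)={3,4}, size = 2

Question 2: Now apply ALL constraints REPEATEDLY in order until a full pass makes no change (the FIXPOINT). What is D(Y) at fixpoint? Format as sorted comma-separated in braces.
Answer: {}

Derivation:
pass 0 (initial): D(Y)={3,4,5,6}
pass 1: V {3,4,7}->{}; X {4,6,7}->{}; Y {3,4,5,6}->{}
pass 2: no change
Fixpoint after 2 passes: D(Y) = {}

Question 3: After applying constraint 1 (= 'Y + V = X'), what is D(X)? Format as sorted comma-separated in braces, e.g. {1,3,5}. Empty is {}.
Answer: {6,7}

Derivation:
Constraint 1 (Y + V = X) on D(Y)={3,4,5,6} D(V)={3,4,7} D(X)={4,6,7}: Y {3,4,5,6}->{3,4}; V {3,4,7}->{3,4}; X {4,6,7}->{6,7}
So after constraint 1: D(X) = {6,7}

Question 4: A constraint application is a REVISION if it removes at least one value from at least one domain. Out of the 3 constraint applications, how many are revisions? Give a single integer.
Answer: 2

Derivation:
Constraint 1 (Y + V = X) on D(Y)={3,4,5,6} D(V)={3,4,7} D(X)={4,6,7}: Y {3,4,5,6}->{3,4}; V {3,4,7}->{3,4}; X {4,6,7}->{6,7} => REVISION
Constraint 2 (Y < X) on D(Y)={3,4} D(X)={6,7}: no change => not a revision
Constraint 3 (V + X = Y) on D(V)={3,4} D(X)={6,7} D(Y)={3,4}: V {3,4}->{}; X {6,7}->{}; Y {3,4}->{} => REVISION
Total revisions = 2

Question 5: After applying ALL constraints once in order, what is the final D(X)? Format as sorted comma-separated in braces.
Answer: {}

Derivation:
Constraint 1 (Y + V = X) on D(Y)={3,4,5,6} D(V)={3,4,7} D(X)={4,6,7}: Y {3,4,5,6}->{3,4}; V {3,4,7}->{3,4}; X {4,6,7}->{6,7}
Constraint 2 (Y < X) on D(Y)={3,4} D(X)={6,7}: no change
Constraint 3 (V + X = Y) on D(V)={3,4} D(X)={6,7} D(Y)={3,4}: V {3,4}->{}; X {6,7}->{}; Y {3,4}->{}
So after all 3 constraints: D(X) = {}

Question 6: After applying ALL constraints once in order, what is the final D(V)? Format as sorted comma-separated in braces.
Answer: {}

Derivation:
Constraint 1 (Y + V = X) on D(Y)={3,4,5,6} D(V)={3,4,7} D(X)={4,6,7}: Y {3,4,5,6}->{3,4}; V {3,4,7}->{3,4}; X {4,6,7}->{6,7}
Constraint 2 (Y < X) on D(Y)={3,4} D(X)={6,7}: no change
Constraint 3 (V + X = Y) on D(V)={3,4} D(X)={6,7} D(Y)={3,4}: V {3,4}->{}; X {6,7}->{}; Y {3,4}->{}
So after all 3 constraints: D(V) = {}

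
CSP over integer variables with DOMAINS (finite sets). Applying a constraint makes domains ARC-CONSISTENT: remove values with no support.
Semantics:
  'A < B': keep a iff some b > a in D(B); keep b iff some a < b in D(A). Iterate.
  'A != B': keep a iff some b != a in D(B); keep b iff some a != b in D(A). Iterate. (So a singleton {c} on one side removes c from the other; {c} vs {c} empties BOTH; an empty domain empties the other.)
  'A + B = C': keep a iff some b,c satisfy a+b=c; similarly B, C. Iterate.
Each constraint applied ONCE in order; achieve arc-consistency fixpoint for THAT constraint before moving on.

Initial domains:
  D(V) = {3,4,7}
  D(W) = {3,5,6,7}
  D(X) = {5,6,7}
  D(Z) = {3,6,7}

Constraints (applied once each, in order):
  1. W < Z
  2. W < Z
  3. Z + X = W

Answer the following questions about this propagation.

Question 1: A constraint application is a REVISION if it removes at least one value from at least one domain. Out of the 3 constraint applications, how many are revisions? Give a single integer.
Answer: 2

Derivation:
Constraint 1 (W < Z) on D(W)={3,5,6,7} D(Z)={3,6,7}: W {3,5,6,7}->{3,5,6}; Z {3,6,7}->{6,7} => REVISION
Constraint 2 (W < Z) on D(W)={3,5,6} D(Z)={6,7}: no change => not a revision
Constraint 3 (Z + X = W) on D(Z)={6,7} D(X)={5,6,7} D(W)={3,5,6}: Z {6,7}->{}; X {5,6,7}->{}; W {3,5,6}->{} => REVISION
Total revisions = 2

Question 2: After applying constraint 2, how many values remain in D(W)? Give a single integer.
Constraint 1 (W < Z) on D(W)={3,5,6,7} D(Z)={3,6,7}: W {3,5,6,7}->{3,5,6}; Z {3,6,7}->{6,7}
Constraint 2 (W < Z) on D(W)={3,5,6} D(Z)={6,7}: no change
So after constraint 2: D(W)={3,5,6}, size = 3

Answer: 3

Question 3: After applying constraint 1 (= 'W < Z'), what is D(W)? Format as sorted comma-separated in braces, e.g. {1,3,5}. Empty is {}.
Answer: {3,5,6}

Derivation:
Constraint 1 (W < Z) on D(W)={3,5,6,7} D(Z)={3,6,7}: W {3,5,6,7}->{3,5,6}; Z {3,6,7}->{6,7}
So after constraint 1: D(W) = {3,5,6}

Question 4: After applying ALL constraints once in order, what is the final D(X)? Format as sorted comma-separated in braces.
Answer: {}

Derivation:
Constraint 1 (W < Z) on D(W)={3,5,6,7} D(Z)={3,6,7}: W {3,5,6,7}->{3,5,6}; Z {3,6,7}->{6,7}
Constraint 2 (W < Z) on D(W)={3,5,6} D(Z)={6,7}: no change
Constraint 3 (Z + X = W) on D(Z)={6,7} D(X)={5,6,7} D(W)={3,5,6}: Z {6,7}->{}; X {5,6,7}->{}; W {3,5,6}->{}
So after all 3 constraints: D(X) = {}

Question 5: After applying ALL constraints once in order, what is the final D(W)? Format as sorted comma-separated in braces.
Constraint 1 (W < Z) on D(W)={3,5,6,7} D(Z)={3,6,7}: W {3,5,6,7}->{3,5,6}; Z {3,6,7}->{6,7}
Constraint 2 (W < Z) on D(W)={3,5,6} D(Z)={6,7}: no change
Constraint 3 (Z + X = W) on D(Z)={6,7} D(X)={5,6,7} D(W)={3,5,6}: Z {6,7}->{}; X {5,6,7}->{}; W {3,5,6}->{}
So after all 3 constraints: D(W) = {}

Answer: {}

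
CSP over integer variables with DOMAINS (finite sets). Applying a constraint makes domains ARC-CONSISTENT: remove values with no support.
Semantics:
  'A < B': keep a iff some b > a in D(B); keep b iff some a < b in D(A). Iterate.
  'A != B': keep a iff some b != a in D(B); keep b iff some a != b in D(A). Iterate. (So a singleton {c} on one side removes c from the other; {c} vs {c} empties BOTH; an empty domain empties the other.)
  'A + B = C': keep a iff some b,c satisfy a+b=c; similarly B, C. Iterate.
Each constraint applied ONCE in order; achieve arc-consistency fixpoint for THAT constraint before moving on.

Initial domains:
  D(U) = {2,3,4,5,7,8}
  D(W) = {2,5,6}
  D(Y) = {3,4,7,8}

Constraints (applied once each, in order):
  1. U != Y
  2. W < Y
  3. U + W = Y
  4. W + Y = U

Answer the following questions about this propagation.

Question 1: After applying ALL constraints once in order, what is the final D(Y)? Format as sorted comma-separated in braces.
Answer: {}

Derivation:
Constraint 1 (U != Y) on D(U)={2,3,4,5,7,8} D(Y)={3,4,7,8}: no change
Constraint 2 (W < Y) on D(W)={2,5,6} D(Y)={3,4,7,8}: no change
Constraint 3 (U + W = Y) on D(U)={2,3,4,5,7,8} D(W)={2,5,6} D(Y)={3,4,7,8}: U {2,3,4,5,7,8}->{2,3,5}; Y {3,4,7,8}->{4,7,8}
Constraint 4 (W + Y = U) on D(W)={2,5,6} D(Y)={4,7,8} D(U)={2,3,5}: W {2,5,6}->{}; Y {4,7,8}->{}; U {2,3,5}->{}
So after all 4 constraints: D(Y) = {}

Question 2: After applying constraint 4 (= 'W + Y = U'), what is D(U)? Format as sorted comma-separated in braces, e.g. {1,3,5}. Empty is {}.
Constraint 1 (U != Y) on D(U)={2,3,4,5,7,8} D(Y)={3,4,7,8}: no change
Constraint 2 (W < Y) on D(W)={2,5,6} D(Y)={3,4,7,8}: no change
Constraint 3 (U + W = Y) on D(U)={2,3,4,5,7,8} D(W)={2,5,6} D(Y)={3,4,7,8}: U {2,3,4,5,7,8}->{2,3,5}; Y {3,4,7,8}->{4,7,8}
Constraint 4 (W + Y = U) on D(W)={2,5,6} D(Y)={4,7,8} D(U)={2,3,5}: W {2,5,6}->{}; Y {4,7,8}->{}; U {2,3,5}->{}
So after constraint 4: D(U) = {}

Answer: {}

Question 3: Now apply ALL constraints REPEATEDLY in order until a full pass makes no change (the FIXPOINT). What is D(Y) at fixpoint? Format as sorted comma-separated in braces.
Answer: {}

Derivation:
pass 0 (initial): D(Y)={3,4,7,8}
pass 1: U {2,3,4,5,7,8}->{}; W {2,5,6}->{}; Y {3,4,7,8}->{}
pass 2: no change
Fixpoint after 2 passes: D(Y) = {}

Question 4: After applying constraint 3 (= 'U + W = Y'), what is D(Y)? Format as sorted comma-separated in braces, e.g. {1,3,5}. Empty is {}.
Answer: {4,7,8}

Derivation:
Constraint 1 (U != Y) on D(U)={2,3,4,5,7,8} D(Y)={3,4,7,8}: no change
Constraint 2 (W < Y) on D(W)={2,5,6} D(Y)={3,4,7,8}: no change
Constraint 3 (U + W = Y) on D(U)={2,3,4,5,7,8} D(W)={2,5,6} D(Y)={3,4,7,8}: U {2,3,4,5,7,8}->{2,3,5}; Y {3,4,7,8}->{4,7,8}
So after constraint 3: D(Y) = {4,7,8}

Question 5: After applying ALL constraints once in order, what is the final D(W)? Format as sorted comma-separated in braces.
Constraint 1 (U != Y) on D(U)={2,3,4,5,7,8} D(Y)={3,4,7,8}: no change
Constraint 2 (W < Y) on D(W)={2,5,6} D(Y)={3,4,7,8}: no change
Constraint 3 (U + W = Y) on D(U)={2,3,4,5,7,8} D(W)={2,5,6} D(Y)={3,4,7,8}: U {2,3,4,5,7,8}->{2,3,5}; Y {3,4,7,8}->{4,7,8}
Constraint 4 (W + Y = U) on D(W)={2,5,6} D(Y)={4,7,8} D(U)={2,3,5}: W {2,5,6}->{}; Y {4,7,8}->{}; U {2,3,5}->{}
So after all 4 constraints: D(W) = {}

Answer: {}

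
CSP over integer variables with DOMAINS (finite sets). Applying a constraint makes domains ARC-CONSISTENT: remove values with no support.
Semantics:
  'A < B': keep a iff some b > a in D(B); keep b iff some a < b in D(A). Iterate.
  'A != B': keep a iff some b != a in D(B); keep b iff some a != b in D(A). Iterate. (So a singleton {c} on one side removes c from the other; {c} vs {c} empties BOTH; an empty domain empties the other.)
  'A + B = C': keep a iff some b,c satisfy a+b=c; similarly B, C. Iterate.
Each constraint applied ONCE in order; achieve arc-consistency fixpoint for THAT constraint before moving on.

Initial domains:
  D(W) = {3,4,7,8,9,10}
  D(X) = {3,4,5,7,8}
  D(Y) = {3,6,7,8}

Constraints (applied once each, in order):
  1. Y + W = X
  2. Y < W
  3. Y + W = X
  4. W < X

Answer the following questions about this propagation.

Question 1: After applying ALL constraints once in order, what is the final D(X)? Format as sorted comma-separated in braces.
Constraint 1 (Y + W = X) on D(Y)={3,6,7,8} D(W)={3,4,7,8,9,10} D(X)={3,4,5,7,8}: Y {3,6,7,8}->{3}; W {3,4,7,8,9,10}->{4}; X {3,4,5,7,8}->{7}
Constraint 2 (Y < W) on D(Y)={3} D(W)={4}: no change
Constraint 3 (Y + W = X) on D(Y)={3} D(W)={4} D(X)={7}: no change
Constraint 4 (W < X) on D(W)={4} D(X)={7}: no change
So after all 4 constraints: D(X) = {7}

Answer: {7}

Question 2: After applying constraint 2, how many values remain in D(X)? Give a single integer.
Constraint 1 (Y + W = X) on D(Y)={3,6,7,8} D(W)={3,4,7,8,9,10} D(X)={3,4,5,7,8}: Y {3,6,7,8}->{3}; W {3,4,7,8,9,10}->{4}; X {3,4,5,7,8}->{7}
Constraint 2 (Y < W) on D(Y)={3} D(W)={4}: no change
So after constraint 2: D(X)={7}, size = 1

Answer: 1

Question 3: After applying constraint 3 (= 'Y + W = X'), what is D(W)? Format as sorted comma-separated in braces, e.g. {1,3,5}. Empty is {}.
Answer: {4}

Derivation:
Constraint 1 (Y + W = X) on D(Y)={3,6,7,8} D(W)={3,4,7,8,9,10} D(X)={3,4,5,7,8}: Y {3,6,7,8}->{3}; W {3,4,7,8,9,10}->{4}; X {3,4,5,7,8}->{7}
Constraint 2 (Y < W) on D(Y)={3} D(W)={4}: no change
Constraint 3 (Y + W = X) on D(Y)={3} D(W)={4} D(X)={7}: no change
So after constraint 3: D(W) = {4}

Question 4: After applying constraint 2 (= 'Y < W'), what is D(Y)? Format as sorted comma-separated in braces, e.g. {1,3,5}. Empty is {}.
Answer: {3}

Derivation:
Constraint 1 (Y + W = X) on D(Y)={3,6,7,8} D(W)={3,4,7,8,9,10} D(X)={3,4,5,7,8}: Y {3,6,7,8}->{3}; W {3,4,7,8,9,10}->{4}; X {3,4,5,7,8}->{7}
Constraint 2 (Y < W) on D(Y)={3} D(W)={4}: no change
So after constraint 2: D(Y) = {3}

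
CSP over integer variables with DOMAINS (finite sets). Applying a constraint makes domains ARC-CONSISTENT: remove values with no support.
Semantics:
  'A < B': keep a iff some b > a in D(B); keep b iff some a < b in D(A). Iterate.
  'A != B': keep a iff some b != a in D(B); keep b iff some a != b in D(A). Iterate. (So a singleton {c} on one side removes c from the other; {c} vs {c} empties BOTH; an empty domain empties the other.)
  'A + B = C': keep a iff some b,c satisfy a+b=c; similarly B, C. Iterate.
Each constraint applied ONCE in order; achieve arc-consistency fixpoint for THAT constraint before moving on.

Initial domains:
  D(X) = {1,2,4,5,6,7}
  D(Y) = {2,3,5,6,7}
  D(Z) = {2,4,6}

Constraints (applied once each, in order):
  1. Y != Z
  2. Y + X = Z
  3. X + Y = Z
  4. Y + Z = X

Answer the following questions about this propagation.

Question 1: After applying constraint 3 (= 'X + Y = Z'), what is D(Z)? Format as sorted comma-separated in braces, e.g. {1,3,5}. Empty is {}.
Answer: {4,6}

Derivation:
Constraint 1 (Y != Z) on D(Y)={2,3,5,6,7} D(Z)={2,4,6}: no change
Constraint 2 (Y + X = Z) on D(Y)={2,3,5,6,7} D(X)={1,2,4,5,6,7} D(Z)={2,4,6}: Y {2,3,5,6,7}->{2,3,5}; X {1,2,4,5,6,7}->{1,2,4}; Z {2,4,6}->{4,6}
Constraint 3 (X + Y = Z) on D(X)={1,2,4} D(Y)={2,3,5} D(Z)={4,6}: no change
So after constraint 3: D(Z) = {4,6}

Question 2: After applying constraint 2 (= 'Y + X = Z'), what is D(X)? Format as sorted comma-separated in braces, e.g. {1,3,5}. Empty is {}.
Constraint 1 (Y != Z) on D(Y)={2,3,5,6,7} D(Z)={2,4,6}: no change
Constraint 2 (Y + X = Z) on D(Y)={2,3,5,6,7} D(X)={1,2,4,5,6,7} D(Z)={2,4,6}: Y {2,3,5,6,7}->{2,3,5}; X {1,2,4,5,6,7}->{1,2,4}; Z {2,4,6}->{4,6}
So after constraint 2: D(X) = {1,2,4}

Answer: {1,2,4}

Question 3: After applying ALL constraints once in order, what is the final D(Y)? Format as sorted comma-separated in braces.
Constraint 1 (Y != Z) on D(Y)={2,3,5,6,7} D(Z)={2,4,6}: no change
Constraint 2 (Y + X = Z) on D(Y)={2,3,5,6,7} D(X)={1,2,4,5,6,7} D(Z)={2,4,6}: Y {2,3,5,6,7}->{2,3,5}; X {1,2,4,5,6,7}->{1,2,4}; Z {2,4,6}->{4,6}
Constraint 3 (X + Y = Z) on D(X)={1,2,4} D(Y)={2,3,5} D(Z)={4,6}: no change
Constraint 4 (Y + Z = X) on D(Y)={2,3,5} D(Z)={4,6} D(X)={1,2,4}: Y {2,3,5}->{}; Z {4,6}->{}; X {1,2,4}->{}
So after all 4 constraints: D(Y) = {}

Answer: {}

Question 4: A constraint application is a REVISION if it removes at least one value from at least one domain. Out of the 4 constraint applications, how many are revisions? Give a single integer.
Constraint 1 (Y != Z) on D(Y)={2,3,5,6,7} D(Z)={2,4,6}: no change => not a revision
Constraint 2 (Y + X = Z) on D(Y)={2,3,5,6,7} D(X)={1,2,4,5,6,7} D(Z)={2,4,6}: Y {2,3,5,6,7}->{2,3,5}; X {1,2,4,5,6,7}->{1,2,4}; Z {2,4,6}->{4,6} => REVISION
Constraint 3 (X + Y = Z) on D(X)={1,2,4} D(Y)={2,3,5} D(Z)={4,6}: no change => not a revision
Constraint 4 (Y + Z = X) on D(Y)={2,3,5} D(Z)={4,6} D(X)={1,2,4}: Y {2,3,5}->{}; Z {4,6}->{}; X {1,2,4}->{} => REVISION
Total revisions = 2

Answer: 2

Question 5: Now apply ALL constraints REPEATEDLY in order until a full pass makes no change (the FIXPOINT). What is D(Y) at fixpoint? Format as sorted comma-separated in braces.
Answer: {}

Derivation:
pass 0 (initial): D(Y)={2,3,5,6,7}
pass 1: X {1,2,4,5,6,7}->{}; Y {2,3,5,6,7}->{}; Z {2,4,6}->{}
pass 2: no change
Fixpoint after 2 passes: D(Y) = {}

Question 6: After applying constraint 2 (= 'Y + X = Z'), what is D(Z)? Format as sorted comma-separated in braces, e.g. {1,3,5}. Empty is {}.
Answer: {4,6}

Derivation:
Constraint 1 (Y != Z) on D(Y)={2,3,5,6,7} D(Z)={2,4,6}: no change
Constraint 2 (Y + X = Z) on D(Y)={2,3,5,6,7} D(X)={1,2,4,5,6,7} D(Z)={2,4,6}: Y {2,3,5,6,7}->{2,3,5}; X {1,2,4,5,6,7}->{1,2,4}; Z {2,4,6}->{4,6}
So after constraint 2: D(Z) = {4,6}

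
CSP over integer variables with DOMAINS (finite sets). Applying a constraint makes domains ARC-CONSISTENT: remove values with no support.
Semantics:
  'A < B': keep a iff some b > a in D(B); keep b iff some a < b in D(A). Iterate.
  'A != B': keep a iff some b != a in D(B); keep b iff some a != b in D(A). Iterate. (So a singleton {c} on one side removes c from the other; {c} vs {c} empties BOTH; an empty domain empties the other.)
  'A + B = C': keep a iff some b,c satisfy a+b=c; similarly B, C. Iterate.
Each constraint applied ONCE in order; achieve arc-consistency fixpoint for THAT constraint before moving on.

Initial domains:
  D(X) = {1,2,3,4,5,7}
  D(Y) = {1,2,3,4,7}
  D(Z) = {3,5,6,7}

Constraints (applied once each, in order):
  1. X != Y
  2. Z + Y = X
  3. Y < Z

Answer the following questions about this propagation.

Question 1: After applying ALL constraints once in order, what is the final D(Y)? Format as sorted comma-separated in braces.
Constraint 1 (X != Y) on D(X)={1,2,3,4,5,7} D(Y)={1,2,3,4,7}: no change
Constraint 2 (Z + Y = X) on D(Z)={3,5,6,7} D(Y)={1,2,3,4,7} D(X)={1,2,3,4,5,7}: Z {3,5,6,7}->{3,5,6}; Y {1,2,3,4,7}->{1,2,4}; X {1,2,3,4,5,7}->{4,5,7}
Constraint 3 (Y < Z) on D(Y)={1,2,4} D(Z)={3,5,6}: no change
So after all 3 constraints: D(Y) = {1,2,4}

Answer: {1,2,4}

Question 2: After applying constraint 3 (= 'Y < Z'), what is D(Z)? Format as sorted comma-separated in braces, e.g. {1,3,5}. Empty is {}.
Constraint 1 (X != Y) on D(X)={1,2,3,4,5,7} D(Y)={1,2,3,4,7}: no change
Constraint 2 (Z + Y = X) on D(Z)={3,5,6,7} D(Y)={1,2,3,4,7} D(X)={1,2,3,4,5,7}: Z {3,5,6,7}->{3,5,6}; Y {1,2,3,4,7}->{1,2,4}; X {1,2,3,4,5,7}->{4,5,7}
Constraint 3 (Y < Z) on D(Y)={1,2,4} D(Z)={3,5,6}: no change
So after constraint 3: D(Z) = {3,5,6}

Answer: {3,5,6}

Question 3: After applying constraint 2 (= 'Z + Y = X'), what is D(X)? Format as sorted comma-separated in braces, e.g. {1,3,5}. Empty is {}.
Answer: {4,5,7}

Derivation:
Constraint 1 (X != Y) on D(X)={1,2,3,4,5,7} D(Y)={1,2,3,4,7}: no change
Constraint 2 (Z + Y = X) on D(Z)={3,5,6,7} D(Y)={1,2,3,4,7} D(X)={1,2,3,4,5,7}: Z {3,5,6,7}->{3,5,6}; Y {1,2,3,4,7}->{1,2,4}; X {1,2,3,4,5,7}->{4,5,7}
So after constraint 2: D(X) = {4,5,7}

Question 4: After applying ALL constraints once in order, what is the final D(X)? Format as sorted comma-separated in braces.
Constraint 1 (X != Y) on D(X)={1,2,3,4,5,7} D(Y)={1,2,3,4,7}: no change
Constraint 2 (Z + Y = X) on D(Z)={3,5,6,7} D(Y)={1,2,3,4,7} D(X)={1,2,3,4,5,7}: Z {3,5,6,7}->{3,5,6}; Y {1,2,3,4,7}->{1,2,4}; X {1,2,3,4,5,7}->{4,5,7}
Constraint 3 (Y < Z) on D(Y)={1,2,4} D(Z)={3,5,6}: no change
So after all 3 constraints: D(X) = {4,5,7}

Answer: {4,5,7}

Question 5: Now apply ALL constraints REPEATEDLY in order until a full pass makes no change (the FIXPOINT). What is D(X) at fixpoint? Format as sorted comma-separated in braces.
Answer: {4,5,7}

Derivation:
pass 0 (initial): D(X)={1,2,3,4,5,7}
pass 1: X {1,2,3,4,5,7}->{4,5,7}; Y {1,2,3,4,7}->{1,2,4}; Z {3,5,6,7}->{3,5,6}
pass 2: no change
Fixpoint after 2 passes: D(X) = {4,5,7}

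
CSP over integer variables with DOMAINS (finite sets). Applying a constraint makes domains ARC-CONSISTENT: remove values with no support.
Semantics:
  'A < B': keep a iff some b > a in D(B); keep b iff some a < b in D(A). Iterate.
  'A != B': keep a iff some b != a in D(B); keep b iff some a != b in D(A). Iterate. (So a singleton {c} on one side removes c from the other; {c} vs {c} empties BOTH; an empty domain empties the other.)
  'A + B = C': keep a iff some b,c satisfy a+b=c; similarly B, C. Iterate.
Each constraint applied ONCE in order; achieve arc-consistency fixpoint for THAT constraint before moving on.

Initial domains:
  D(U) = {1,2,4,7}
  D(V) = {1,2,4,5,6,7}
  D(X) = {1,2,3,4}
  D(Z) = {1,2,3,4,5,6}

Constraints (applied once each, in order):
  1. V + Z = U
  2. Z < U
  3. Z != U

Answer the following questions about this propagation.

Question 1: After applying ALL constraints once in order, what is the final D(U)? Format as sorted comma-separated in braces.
Answer: {2,4,7}

Derivation:
Constraint 1 (V + Z = U) on D(V)={1,2,4,5,6,7} D(Z)={1,2,3,4,5,6} D(U)={1,2,4,7}: V {1,2,4,5,6,7}->{1,2,4,5,6}; Z {1,2,3,4,5,6}->{1,2,3,5,6}; U {1,2,4,7}->{2,4,7}
Constraint 2 (Z < U) on D(Z)={1,2,3,5,6} D(U)={2,4,7}: no change
Constraint 3 (Z != U) on D(Z)={1,2,3,5,6} D(U)={2,4,7}: no change
So after all 3 constraints: D(U) = {2,4,7}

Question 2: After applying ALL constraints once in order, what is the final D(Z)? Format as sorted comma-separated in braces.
Answer: {1,2,3,5,6}

Derivation:
Constraint 1 (V + Z = U) on D(V)={1,2,4,5,6,7} D(Z)={1,2,3,4,5,6} D(U)={1,2,4,7}: V {1,2,4,5,6,7}->{1,2,4,5,6}; Z {1,2,3,4,5,6}->{1,2,3,5,6}; U {1,2,4,7}->{2,4,7}
Constraint 2 (Z < U) on D(Z)={1,2,3,5,6} D(U)={2,4,7}: no change
Constraint 3 (Z != U) on D(Z)={1,2,3,5,6} D(U)={2,4,7}: no change
So after all 3 constraints: D(Z) = {1,2,3,5,6}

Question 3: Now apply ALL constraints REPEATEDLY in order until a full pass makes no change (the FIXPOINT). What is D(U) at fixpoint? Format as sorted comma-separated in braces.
pass 0 (initial): D(U)={1,2,4,7}
pass 1: U {1,2,4,7}->{2,4,7}; V {1,2,4,5,6,7}->{1,2,4,5,6}; Z {1,2,3,4,5,6}->{1,2,3,5,6}
pass 2: no change
Fixpoint after 2 passes: D(U) = {2,4,7}

Answer: {2,4,7}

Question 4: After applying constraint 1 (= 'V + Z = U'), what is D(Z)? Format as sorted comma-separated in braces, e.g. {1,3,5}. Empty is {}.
Constraint 1 (V + Z = U) on D(V)={1,2,4,5,6,7} D(Z)={1,2,3,4,5,6} D(U)={1,2,4,7}: V {1,2,4,5,6,7}->{1,2,4,5,6}; Z {1,2,3,4,5,6}->{1,2,3,5,6}; U {1,2,4,7}->{2,4,7}
So after constraint 1: D(Z) = {1,2,3,5,6}

Answer: {1,2,3,5,6}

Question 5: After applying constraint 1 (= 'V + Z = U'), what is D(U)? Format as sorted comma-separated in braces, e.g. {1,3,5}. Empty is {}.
Constraint 1 (V + Z = U) on D(V)={1,2,4,5,6,7} D(Z)={1,2,3,4,5,6} D(U)={1,2,4,7}: V {1,2,4,5,6,7}->{1,2,4,5,6}; Z {1,2,3,4,5,6}->{1,2,3,5,6}; U {1,2,4,7}->{2,4,7}
So after constraint 1: D(U) = {2,4,7}

Answer: {2,4,7}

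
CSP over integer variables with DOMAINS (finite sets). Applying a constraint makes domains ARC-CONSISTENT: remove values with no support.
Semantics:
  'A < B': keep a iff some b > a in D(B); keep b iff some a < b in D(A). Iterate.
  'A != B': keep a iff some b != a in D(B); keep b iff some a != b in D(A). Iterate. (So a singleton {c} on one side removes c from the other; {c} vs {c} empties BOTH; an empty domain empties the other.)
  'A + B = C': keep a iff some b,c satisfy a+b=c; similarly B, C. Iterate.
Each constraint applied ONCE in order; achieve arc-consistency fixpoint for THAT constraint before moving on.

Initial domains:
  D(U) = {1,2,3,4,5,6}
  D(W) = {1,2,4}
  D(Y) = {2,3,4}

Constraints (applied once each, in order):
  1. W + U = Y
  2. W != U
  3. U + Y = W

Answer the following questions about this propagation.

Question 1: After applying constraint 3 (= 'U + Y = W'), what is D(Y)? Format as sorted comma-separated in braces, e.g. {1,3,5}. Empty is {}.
Answer: {}

Derivation:
Constraint 1 (W + U = Y) on D(W)={1,2,4} D(U)={1,2,3,4,5,6} D(Y)={2,3,4}: W {1,2,4}->{1,2}; U {1,2,3,4,5,6}->{1,2,3}
Constraint 2 (W != U) on D(W)={1,2} D(U)={1,2,3}: no change
Constraint 3 (U + Y = W) on D(U)={1,2,3} D(Y)={2,3,4} D(W)={1,2}: U {1,2,3}->{}; Y {2,3,4}->{}; W {1,2}->{}
So after constraint 3: D(Y) = {}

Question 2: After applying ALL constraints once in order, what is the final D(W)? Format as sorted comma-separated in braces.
Constraint 1 (W + U = Y) on D(W)={1,2,4} D(U)={1,2,3,4,5,6} D(Y)={2,3,4}: W {1,2,4}->{1,2}; U {1,2,3,4,5,6}->{1,2,3}
Constraint 2 (W != U) on D(W)={1,2} D(U)={1,2,3}: no change
Constraint 3 (U + Y = W) on D(U)={1,2,3} D(Y)={2,3,4} D(W)={1,2}: U {1,2,3}->{}; Y {2,3,4}->{}; W {1,2}->{}
So after all 3 constraints: D(W) = {}

Answer: {}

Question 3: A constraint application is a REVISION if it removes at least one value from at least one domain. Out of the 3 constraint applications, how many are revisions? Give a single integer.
Constraint 1 (W + U = Y) on D(W)={1,2,4} D(U)={1,2,3,4,5,6} D(Y)={2,3,4}: W {1,2,4}->{1,2}; U {1,2,3,4,5,6}->{1,2,3} => REVISION
Constraint 2 (W != U) on D(W)={1,2} D(U)={1,2,3}: no change => not a revision
Constraint 3 (U + Y = W) on D(U)={1,2,3} D(Y)={2,3,4} D(W)={1,2}: U {1,2,3}->{}; Y {2,3,4}->{}; W {1,2}->{} => REVISION
Total revisions = 2

Answer: 2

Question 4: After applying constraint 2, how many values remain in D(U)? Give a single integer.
Constraint 1 (W + U = Y) on D(W)={1,2,4} D(U)={1,2,3,4,5,6} D(Y)={2,3,4}: W {1,2,4}->{1,2}; U {1,2,3,4,5,6}->{1,2,3}
Constraint 2 (W != U) on D(W)={1,2} D(U)={1,2,3}: no change
So after constraint 2: D(U)={1,2,3}, size = 3

Answer: 3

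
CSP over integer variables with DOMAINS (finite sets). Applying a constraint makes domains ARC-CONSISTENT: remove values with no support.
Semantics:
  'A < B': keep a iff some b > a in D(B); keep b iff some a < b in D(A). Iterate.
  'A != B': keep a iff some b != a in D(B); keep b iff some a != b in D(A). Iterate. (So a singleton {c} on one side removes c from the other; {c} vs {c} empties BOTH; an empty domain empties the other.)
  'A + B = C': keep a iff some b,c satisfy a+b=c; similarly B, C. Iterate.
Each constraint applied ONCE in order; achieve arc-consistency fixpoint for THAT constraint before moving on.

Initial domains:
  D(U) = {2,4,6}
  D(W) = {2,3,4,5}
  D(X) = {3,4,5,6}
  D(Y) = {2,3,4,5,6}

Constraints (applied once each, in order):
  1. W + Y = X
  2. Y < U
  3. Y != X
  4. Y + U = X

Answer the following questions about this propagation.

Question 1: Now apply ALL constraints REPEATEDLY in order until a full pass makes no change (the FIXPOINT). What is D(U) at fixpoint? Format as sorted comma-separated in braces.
pass 0 (initial): D(U)={2,4,6}
pass 1: U {2,4,6}->{4}; W {2,3,4,5}->{2,3,4}; X {3,4,5,6}->{6}; Y {2,3,4,5,6}->{2}
pass 2: W {2,3,4}->{4}
pass 3: no change
Fixpoint after 3 passes: D(U) = {4}

Answer: {4}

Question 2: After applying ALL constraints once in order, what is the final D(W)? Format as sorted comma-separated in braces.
Constraint 1 (W + Y = X) on D(W)={2,3,4,5} D(Y)={2,3,4,5,6} D(X)={3,4,5,6}: W {2,3,4,5}->{2,3,4}; Y {2,3,4,5,6}->{2,3,4}; X {3,4,5,6}->{4,5,6}
Constraint 2 (Y < U) on D(Y)={2,3,4} D(U)={2,4,6}: U {2,4,6}->{4,6}
Constraint 3 (Y != X) on D(Y)={2,3,4} D(X)={4,5,6}: no change
Constraint 4 (Y + U = X) on D(Y)={2,3,4} D(U)={4,6} D(X)={4,5,6}: Y {2,3,4}->{2}; U {4,6}->{4}; X {4,5,6}->{6}
So after all 4 constraints: D(W) = {2,3,4}

Answer: {2,3,4}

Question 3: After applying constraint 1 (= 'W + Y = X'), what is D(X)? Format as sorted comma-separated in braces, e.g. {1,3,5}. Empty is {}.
Constraint 1 (W + Y = X) on D(W)={2,3,4,5} D(Y)={2,3,4,5,6} D(X)={3,4,5,6}: W {2,3,4,5}->{2,3,4}; Y {2,3,4,5,6}->{2,3,4}; X {3,4,5,6}->{4,5,6}
So after constraint 1: D(X) = {4,5,6}

Answer: {4,5,6}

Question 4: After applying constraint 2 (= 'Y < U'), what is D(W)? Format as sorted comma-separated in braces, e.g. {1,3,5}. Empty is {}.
Answer: {2,3,4}

Derivation:
Constraint 1 (W + Y = X) on D(W)={2,3,4,5} D(Y)={2,3,4,5,6} D(X)={3,4,5,6}: W {2,3,4,5}->{2,3,4}; Y {2,3,4,5,6}->{2,3,4}; X {3,4,5,6}->{4,5,6}
Constraint 2 (Y < U) on D(Y)={2,3,4} D(U)={2,4,6}: U {2,4,6}->{4,6}
So after constraint 2: D(W) = {2,3,4}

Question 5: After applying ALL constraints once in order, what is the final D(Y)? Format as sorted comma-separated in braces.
Answer: {2}

Derivation:
Constraint 1 (W + Y = X) on D(W)={2,3,4,5} D(Y)={2,3,4,5,6} D(X)={3,4,5,6}: W {2,3,4,5}->{2,3,4}; Y {2,3,4,5,6}->{2,3,4}; X {3,4,5,6}->{4,5,6}
Constraint 2 (Y < U) on D(Y)={2,3,4} D(U)={2,4,6}: U {2,4,6}->{4,6}
Constraint 3 (Y != X) on D(Y)={2,3,4} D(X)={4,5,6}: no change
Constraint 4 (Y + U = X) on D(Y)={2,3,4} D(U)={4,6} D(X)={4,5,6}: Y {2,3,4}->{2}; U {4,6}->{4}; X {4,5,6}->{6}
So after all 4 constraints: D(Y) = {2}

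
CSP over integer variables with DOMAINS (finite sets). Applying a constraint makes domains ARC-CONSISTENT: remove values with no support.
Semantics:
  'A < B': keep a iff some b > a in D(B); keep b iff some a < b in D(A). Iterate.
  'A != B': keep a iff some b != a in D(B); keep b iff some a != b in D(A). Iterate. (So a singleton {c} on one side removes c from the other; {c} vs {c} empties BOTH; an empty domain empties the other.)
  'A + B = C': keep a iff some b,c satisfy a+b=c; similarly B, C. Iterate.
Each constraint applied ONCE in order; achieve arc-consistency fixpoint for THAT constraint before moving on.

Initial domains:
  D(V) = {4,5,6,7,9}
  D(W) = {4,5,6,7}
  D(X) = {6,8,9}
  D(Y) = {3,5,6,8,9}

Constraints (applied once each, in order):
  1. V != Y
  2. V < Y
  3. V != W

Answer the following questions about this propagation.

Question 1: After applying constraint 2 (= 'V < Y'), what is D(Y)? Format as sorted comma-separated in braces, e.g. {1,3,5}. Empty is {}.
Answer: {5,6,8,9}

Derivation:
Constraint 1 (V != Y) on D(V)={4,5,6,7,9} D(Y)={3,5,6,8,9}: no change
Constraint 2 (V < Y) on D(V)={4,5,6,7,9} D(Y)={3,5,6,8,9}: V {4,5,6,7,9}->{4,5,6,7}; Y {3,5,6,8,9}->{5,6,8,9}
So after constraint 2: D(Y) = {5,6,8,9}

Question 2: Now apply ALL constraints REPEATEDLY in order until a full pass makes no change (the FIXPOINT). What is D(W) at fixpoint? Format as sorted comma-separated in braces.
Answer: {4,5,6,7}

Derivation:
pass 0 (initial): D(W)={4,5,6,7}
pass 1: V {4,5,6,7,9}->{4,5,6,7}; Y {3,5,6,8,9}->{5,6,8,9}
pass 2: no change
Fixpoint after 2 passes: D(W) = {4,5,6,7}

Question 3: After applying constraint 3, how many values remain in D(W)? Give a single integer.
Constraint 1 (V != Y) on D(V)={4,5,6,7,9} D(Y)={3,5,6,8,9}: no change
Constraint 2 (V < Y) on D(V)={4,5,6,7,9} D(Y)={3,5,6,8,9}: V {4,5,6,7,9}->{4,5,6,7}; Y {3,5,6,8,9}->{5,6,8,9}
Constraint 3 (V != W) on D(V)={4,5,6,7} D(W)={4,5,6,7}: no change
So after constraint 3: D(W)={4,5,6,7}, size = 4

Answer: 4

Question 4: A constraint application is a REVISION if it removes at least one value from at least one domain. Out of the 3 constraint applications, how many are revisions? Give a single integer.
Answer: 1

Derivation:
Constraint 1 (V != Y) on D(V)={4,5,6,7,9} D(Y)={3,5,6,8,9}: no change => not a revision
Constraint 2 (V < Y) on D(V)={4,5,6,7,9} D(Y)={3,5,6,8,9}: V {4,5,6,7,9}->{4,5,6,7}; Y {3,5,6,8,9}->{5,6,8,9} => REVISION
Constraint 3 (V != W) on D(V)={4,5,6,7} D(W)={4,5,6,7}: no change => not a revision
Total revisions = 1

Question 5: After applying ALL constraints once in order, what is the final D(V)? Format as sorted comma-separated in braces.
Constraint 1 (V != Y) on D(V)={4,5,6,7,9} D(Y)={3,5,6,8,9}: no change
Constraint 2 (V < Y) on D(V)={4,5,6,7,9} D(Y)={3,5,6,8,9}: V {4,5,6,7,9}->{4,5,6,7}; Y {3,5,6,8,9}->{5,6,8,9}
Constraint 3 (V != W) on D(V)={4,5,6,7} D(W)={4,5,6,7}: no change
So after all 3 constraints: D(V) = {4,5,6,7}

Answer: {4,5,6,7}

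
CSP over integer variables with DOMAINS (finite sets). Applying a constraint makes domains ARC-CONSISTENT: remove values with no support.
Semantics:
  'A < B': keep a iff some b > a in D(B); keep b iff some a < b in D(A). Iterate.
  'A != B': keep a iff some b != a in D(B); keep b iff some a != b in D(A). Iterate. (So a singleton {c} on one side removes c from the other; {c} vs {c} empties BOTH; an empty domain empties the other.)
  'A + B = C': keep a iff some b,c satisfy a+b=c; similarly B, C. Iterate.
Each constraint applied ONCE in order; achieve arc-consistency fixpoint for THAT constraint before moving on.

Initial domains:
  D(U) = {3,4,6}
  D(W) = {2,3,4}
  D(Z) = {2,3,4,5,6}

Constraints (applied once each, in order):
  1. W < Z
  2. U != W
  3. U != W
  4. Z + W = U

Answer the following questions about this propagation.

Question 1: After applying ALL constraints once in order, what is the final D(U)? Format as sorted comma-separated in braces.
Answer: {6}

Derivation:
Constraint 1 (W < Z) on D(W)={2,3,4} D(Z)={2,3,4,5,6}: Z {2,3,4,5,6}->{3,4,5,6}
Constraint 2 (U != W) on D(U)={3,4,6} D(W)={2,3,4}: no change
Constraint 3 (U != W) on D(U)={3,4,6} D(W)={2,3,4}: no change
Constraint 4 (Z + W = U) on D(Z)={3,4,5,6} D(W)={2,3,4} D(U)={3,4,6}: Z {3,4,5,6}->{3,4}; W {2,3,4}->{2,3}; U {3,4,6}->{6}
So after all 4 constraints: D(U) = {6}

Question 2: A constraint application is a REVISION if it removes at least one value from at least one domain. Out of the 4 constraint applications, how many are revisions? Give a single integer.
Answer: 2

Derivation:
Constraint 1 (W < Z) on D(W)={2,3,4} D(Z)={2,3,4,5,6}: Z {2,3,4,5,6}->{3,4,5,6} => REVISION
Constraint 2 (U != W) on D(U)={3,4,6} D(W)={2,3,4}: no change => not a revision
Constraint 3 (U != W) on D(U)={3,4,6} D(W)={2,3,4}: no change => not a revision
Constraint 4 (Z + W = U) on D(Z)={3,4,5,6} D(W)={2,3,4} D(U)={3,4,6}: Z {3,4,5,6}->{3,4}; W {2,3,4}->{2,3}; U {3,4,6}->{6} => REVISION
Total revisions = 2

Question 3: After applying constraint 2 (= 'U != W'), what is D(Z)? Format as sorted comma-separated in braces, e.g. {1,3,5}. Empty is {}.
Constraint 1 (W < Z) on D(W)={2,3,4} D(Z)={2,3,4,5,6}: Z {2,3,4,5,6}->{3,4,5,6}
Constraint 2 (U != W) on D(U)={3,4,6} D(W)={2,3,4}: no change
So after constraint 2: D(Z) = {3,4,5,6}

Answer: {3,4,5,6}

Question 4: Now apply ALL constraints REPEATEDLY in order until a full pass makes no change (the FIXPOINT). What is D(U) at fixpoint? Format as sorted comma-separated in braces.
Answer: {6}

Derivation:
pass 0 (initial): D(U)={3,4,6}
pass 1: U {3,4,6}->{6}; W {2,3,4}->{2,3}; Z {2,3,4,5,6}->{3,4}
pass 2: no change
Fixpoint after 2 passes: D(U) = {6}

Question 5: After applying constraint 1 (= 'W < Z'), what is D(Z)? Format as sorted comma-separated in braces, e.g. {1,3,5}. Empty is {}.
Constraint 1 (W < Z) on D(W)={2,3,4} D(Z)={2,3,4,5,6}: Z {2,3,4,5,6}->{3,4,5,6}
So after constraint 1: D(Z) = {3,4,5,6}

Answer: {3,4,5,6}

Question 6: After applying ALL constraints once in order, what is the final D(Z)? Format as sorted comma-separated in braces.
Answer: {3,4}

Derivation:
Constraint 1 (W < Z) on D(W)={2,3,4} D(Z)={2,3,4,5,6}: Z {2,3,4,5,6}->{3,4,5,6}
Constraint 2 (U != W) on D(U)={3,4,6} D(W)={2,3,4}: no change
Constraint 3 (U != W) on D(U)={3,4,6} D(W)={2,3,4}: no change
Constraint 4 (Z + W = U) on D(Z)={3,4,5,6} D(W)={2,3,4} D(U)={3,4,6}: Z {3,4,5,6}->{3,4}; W {2,3,4}->{2,3}; U {3,4,6}->{6}
So after all 4 constraints: D(Z) = {3,4}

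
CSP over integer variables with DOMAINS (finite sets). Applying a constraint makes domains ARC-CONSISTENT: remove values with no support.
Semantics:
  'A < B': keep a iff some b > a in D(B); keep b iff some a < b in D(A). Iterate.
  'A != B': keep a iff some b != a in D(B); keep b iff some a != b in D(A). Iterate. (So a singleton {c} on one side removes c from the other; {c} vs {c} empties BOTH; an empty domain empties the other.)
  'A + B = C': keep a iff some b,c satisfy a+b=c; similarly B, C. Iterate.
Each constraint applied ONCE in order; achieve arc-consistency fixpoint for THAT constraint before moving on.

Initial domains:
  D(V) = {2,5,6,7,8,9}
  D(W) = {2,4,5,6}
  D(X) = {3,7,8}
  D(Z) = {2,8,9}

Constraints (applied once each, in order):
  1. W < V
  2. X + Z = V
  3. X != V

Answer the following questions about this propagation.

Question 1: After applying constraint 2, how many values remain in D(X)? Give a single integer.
Answer: 2

Derivation:
Constraint 1 (W < V) on D(W)={2,4,5,6} D(V)={2,5,6,7,8,9}: V {2,5,6,7,8,9}->{5,6,7,8,9}
Constraint 2 (X + Z = V) on D(X)={3,7,8} D(Z)={2,8,9} D(V)={5,6,7,8,9}: X {3,7,8}->{3,7}; Z {2,8,9}->{2}; V {5,6,7,8,9}->{5,9}
So after constraint 2: D(X)={3,7}, size = 2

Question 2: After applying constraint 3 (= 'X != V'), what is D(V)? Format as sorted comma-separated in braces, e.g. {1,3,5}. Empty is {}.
Constraint 1 (W < V) on D(W)={2,4,5,6} D(V)={2,5,6,7,8,9}: V {2,5,6,7,8,9}->{5,6,7,8,9}
Constraint 2 (X + Z = V) on D(X)={3,7,8} D(Z)={2,8,9} D(V)={5,6,7,8,9}: X {3,7,8}->{3,7}; Z {2,8,9}->{2}; V {5,6,7,8,9}->{5,9}
Constraint 3 (X != V) on D(X)={3,7} D(V)={5,9}: no change
So after constraint 3: D(V) = {5,9}

Answer: {5,9}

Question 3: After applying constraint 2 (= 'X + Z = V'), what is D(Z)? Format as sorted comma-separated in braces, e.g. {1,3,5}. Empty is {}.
Answer: {2}

Derivation:
Constraint 1 (W < V) on D(W)={2,4,5,6} D(V)={2,5,6,7,8,9}: V {2,5,6,7,8,9}->{5,6,7,8,9}
Constraint 2 (X + Z = V) on D(X)={3,7,8} D(Z)={2,8,9} D(V)={5,6,7,8,9}: X {3,7,8}->{3,7}; Z {2,8,9}->{2}; V {5,6,7,8,9}->{5,9}
So after constraint 2: D(Z) = {2}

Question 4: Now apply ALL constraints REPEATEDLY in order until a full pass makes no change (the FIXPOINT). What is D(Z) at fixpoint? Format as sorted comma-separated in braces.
pass 0 (initial): D(Z)={2,8,9}
pass 1: V {2,5,6,7,8,9}->{5,9}; X {3,7,8}->{3,7}; Z {2,8,9}->{2}
pass 2: no change
Fixpoint after 2 passes: D(Z) = {2}

Answer: {2}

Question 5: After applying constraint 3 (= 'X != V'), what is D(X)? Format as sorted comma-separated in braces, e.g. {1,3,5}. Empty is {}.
Answer: {3,7}

Derivation:
Constraint 1 (W < V) on D(W)={2,4,5,6} D(V)={2,5,6,7,8,9}: V {2,5,6,7,8,9}->{5,6,7,8,9}
Constraint 2 (X + Z = V) on D(X)={3,7,8} D(Z)={2,8,9} D(V)={5,6,7,8,9}: X {3,7,8}->{3,7}; Z {2,8,9}->{2}; V {5,6,7,8,9}->{5,9}
Constraint 3 (X != V) on D(X)={3,7} D(V)={5,9}: no change
So after constraint 3: D(X) = {3,7}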